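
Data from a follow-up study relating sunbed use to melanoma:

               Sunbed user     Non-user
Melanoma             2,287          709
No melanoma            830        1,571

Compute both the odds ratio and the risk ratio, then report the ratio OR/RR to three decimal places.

2.588

Reading the table with exposure as columns: a = 2287 (Sunbed user, case), b = 830 (Sunbed user, non-case), c = 709 (Non-user, case), d = 1571.
OR = (2287·1571)/(830·709) = 3592877/588470 = 6.10545
Risk in exposed = 2287/3117 = 0.73372; risk in unexposed = 709/2280 = 0.31096; RR = 2.35949
OR/RR = 6.10545 / 2.35949 = 2.58762
The outcome is not rare, so the OR lies further from 1 than the RR.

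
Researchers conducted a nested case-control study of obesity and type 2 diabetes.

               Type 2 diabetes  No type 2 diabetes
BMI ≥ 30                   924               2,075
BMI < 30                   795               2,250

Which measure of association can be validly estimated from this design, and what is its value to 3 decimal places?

1.260

Cells: a = 924, b = 2075, c = 795, d = 2250.
This is a nested case-control study: participants were sampled on outcome status, so risks in the source population cannot be estimated directly — relative risk is not valid here. The odds ratio is the appropriate measure.
OR = (a·d)/(b·c) = (924 × 2250) / (2075 × 795) = 2079000 / 1649625 = 1.26029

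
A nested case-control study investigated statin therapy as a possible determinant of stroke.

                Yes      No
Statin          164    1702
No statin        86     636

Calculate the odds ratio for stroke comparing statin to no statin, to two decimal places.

0.71

Cells: a = 164, b = 1702, c = 86, d = 636.
OR = (a·d)/(b·c) = (164 × 636) / (1702 × 86) = 104304 / 146372 = 0.71260
Exposure is associated with lower odds of stroke (OR = 0.71 < 1).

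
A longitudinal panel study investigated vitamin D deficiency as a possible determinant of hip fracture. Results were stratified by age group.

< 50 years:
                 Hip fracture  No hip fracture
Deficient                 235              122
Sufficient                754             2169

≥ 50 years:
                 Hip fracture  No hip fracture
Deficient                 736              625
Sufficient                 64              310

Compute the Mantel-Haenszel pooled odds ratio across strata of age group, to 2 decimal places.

OR_MH = Σ(aᵢdᵢ/nᵢ) / Σ(bᵢcᵢ/nᵢ), where nᵢ is the stratum total.
Stratum 1 (< 50 years): n = 3280; a·d/n = 235·2169/3280 = 155.4009; b·c/n = 122·754/3280 = 28.0451
Stratum 2 (≥ 50 years): n = 1735; a·d/n = 736·310/1735 = 131.5043; b·c/n = 625·64/1735 = 23.0548
OR_MH = (155.4009 + 131.5043) / (28.0451 + 23.0548) = 286.9052 / 51.0999 = 5.61460

5.61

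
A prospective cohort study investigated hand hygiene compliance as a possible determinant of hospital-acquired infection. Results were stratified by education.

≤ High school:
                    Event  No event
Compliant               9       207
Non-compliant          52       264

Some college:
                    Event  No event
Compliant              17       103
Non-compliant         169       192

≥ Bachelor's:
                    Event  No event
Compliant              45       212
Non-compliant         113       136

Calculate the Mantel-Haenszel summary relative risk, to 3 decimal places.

RR_MH = Σ(aᵢ·n₀ᵢ/nᵢ) / Σ(cᵢ·n₁ᵢ/nᵢ), with n₁ᵢ = aᵢ+bᵢ (exposed), n₀ᵢ = cᵢ+dᵢ (unexposed), nᵢ = n₁ᵢ+n₀ᵢ.
Stratum 1 (≤ High school): n₁ = 216, n₀ = 316, n = 532; a·n₀/n = 9·316/532 = 5.3459; c·n₁/n = 52·216/532 = 21.1128
Stratum 2 (Some college): n₁ = 120, n₀ = 361, n = 481; a·n₀/n = 17·361/481 = 12.7588; c·n₁/n = 169·120/481 = 42.1622
Stratum 3 (≥ Bachelor's): n₁ = 257, n₀ = 249, n = 506; a·n₀/n = 45·249/506 = 22.1443; c·n₁/n = 113·257/506 = 57.3933
RR_MH = (5.3459 + 12.7588 + 22.1443) / (21.1128 + 42.1622 + 57.3933) = 40.2490 / 120.6682 = 0.33355

0.334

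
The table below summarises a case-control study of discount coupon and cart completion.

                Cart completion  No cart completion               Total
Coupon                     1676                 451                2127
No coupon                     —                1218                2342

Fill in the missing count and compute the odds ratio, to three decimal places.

The missing cell is in the unexposed row: 2342 − 1218 = 1124.
So a = 1676, b = 451, c = 1124, d = 1218.
OR = (a·d)/(b·c) = (1676 × 1218) / (451 × 1124) = 2041368 / 506924 = 4.02697

4.027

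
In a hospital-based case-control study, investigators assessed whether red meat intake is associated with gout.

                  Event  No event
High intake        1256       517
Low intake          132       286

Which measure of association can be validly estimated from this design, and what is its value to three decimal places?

5.264

Cells: a = 1256, b = 517, c = 132, d = 286.
This is a hospital-based case-control study: participants were sampled on outcome status, so risks in the source population cannot be estimated directly — relative risk is not valid here. The odds ratio is the appropriate measure.
OR = (a·d)/(b·c) = (1256 × 286) / (517 × 132) = 359216 / 68244 = 5.26370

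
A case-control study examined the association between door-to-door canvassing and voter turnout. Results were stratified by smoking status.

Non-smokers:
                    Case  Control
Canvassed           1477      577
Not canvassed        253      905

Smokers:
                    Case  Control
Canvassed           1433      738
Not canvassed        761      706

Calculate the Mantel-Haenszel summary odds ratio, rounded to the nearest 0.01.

3.47

OR_MH = Σ(aᵢdᵢ/nᵢ) / Σ(bᵢcᵢ/nᵢ), where nᵢ is the stratum total.
Stratum 1 (Non-smokers): n = 3212; a·d/n = 1477·905/3212 = 416.1535; b·c/n = 577·253/3212 = 45.4486
Stratum 2 (Smokers): n = 3638; a·d/n = 1433·706/3638 = 278.0918; b·c/n = 738·761/3638 = 154.3755
OR_MH = (416.1535 + 278.0918) / (45.4486 + 154.3755) = 694.2453 / 199.8241 = 3.47428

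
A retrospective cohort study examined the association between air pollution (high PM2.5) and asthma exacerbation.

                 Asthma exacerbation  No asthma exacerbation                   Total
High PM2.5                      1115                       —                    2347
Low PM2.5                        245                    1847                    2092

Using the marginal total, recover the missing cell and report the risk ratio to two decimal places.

4.06

The missing cell is in the exposed row: 2347 − 1115 = 1232.
So a = 1115, b = 1232, c = 245, d = 1847.
RR = [a/(a+b)] / [c/(c+d)] = (1115/2347) / (245/2092) = 0.47507/0.11711 = 4.05656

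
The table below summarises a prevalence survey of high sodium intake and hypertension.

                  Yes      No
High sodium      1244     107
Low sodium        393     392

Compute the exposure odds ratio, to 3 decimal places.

11.597

Cells: a = 1244, b = 107, c = 393, d = 392.
OR = (a·d)/(b·c) = (1244 × 392) / (107 × 393) = 487648 / 42051 = 11.59659
The odds of hypertension are about 11.60 times as high in the high sodium group.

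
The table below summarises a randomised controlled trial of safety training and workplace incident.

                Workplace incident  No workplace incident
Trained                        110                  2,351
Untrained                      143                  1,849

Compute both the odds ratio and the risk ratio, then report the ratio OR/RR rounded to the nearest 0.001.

0.972

Cells: a = 110, b = 2351, c = 143, d = 1849.
OR = (110·1849)/(2351·143) = 203390/336193 = 0.60498
Risk in exposed = 110/2461 = 0.04470; risk in unexposed = 143/1992 = 0.07179; RR = 0.62264
OR/RR = 0.60498 / 0.62264 = 0.97164
The outcome is rare in both groups, so OR ≈ RR (ratio near 1).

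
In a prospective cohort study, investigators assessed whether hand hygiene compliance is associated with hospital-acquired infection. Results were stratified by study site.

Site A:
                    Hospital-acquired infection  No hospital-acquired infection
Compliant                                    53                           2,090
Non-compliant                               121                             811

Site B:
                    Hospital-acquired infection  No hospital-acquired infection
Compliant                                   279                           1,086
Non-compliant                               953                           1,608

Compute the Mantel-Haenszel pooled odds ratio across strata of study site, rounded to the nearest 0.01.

OR_MH = Σ(aᵢdᵢ/nᵢ) / Σ(bᵢcᵢ/nᵢ), where nᵢ is the stratum total.
Stratum 1 (Site A): n = 3075; a·d/n = 53·811/3075 = 13.9782; b·c/n = 2090·121/3075 = 82.2407
Stratum 2 (Site B): n = 3926; a·d/n = 279·1608/3926 = 114.2720; b·c/n = 1086·953/3926 = 263.6164
OR_MH = (13.9782 + 114.2720) / (82.2407 + 263.6164) = 128.2502 / 345.8571 = 0.37082

0.37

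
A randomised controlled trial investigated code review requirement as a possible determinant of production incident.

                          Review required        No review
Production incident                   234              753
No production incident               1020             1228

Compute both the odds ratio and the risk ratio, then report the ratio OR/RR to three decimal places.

Reading the table with exposure as columns: a = 234 (Review required, case), b = 1020 (Review required, non-case), c = 753 (No review, case), d = 1228.
OR = (234·1228)/(1020·753) = 287352/768060 = 0.37413
Risk in exposed = 234/1254 = 0.18660; risk in unexposed = 753/1981 = 0.38011; RR = 0.49092
OR/RR = 0.37413 / 0.49092 = 0.76210
The outcome is not rare, so the OR lies further from 1 than the RR.

0.762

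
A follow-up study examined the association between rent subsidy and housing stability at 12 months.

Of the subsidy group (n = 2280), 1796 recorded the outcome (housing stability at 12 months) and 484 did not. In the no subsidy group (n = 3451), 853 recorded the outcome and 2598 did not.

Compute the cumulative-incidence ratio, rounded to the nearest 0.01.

3.19

From the description: a = 1796, b = 484, c = 853, d = 2598.
Risk in exposed = 1796/2280 = 0.78772; risk in unexposed = 853/3451 = 0.24717.
RR = 0.78772 / 0.24717 = 3.18689
The risk among the exposed is 3.19 times that among the unexposed.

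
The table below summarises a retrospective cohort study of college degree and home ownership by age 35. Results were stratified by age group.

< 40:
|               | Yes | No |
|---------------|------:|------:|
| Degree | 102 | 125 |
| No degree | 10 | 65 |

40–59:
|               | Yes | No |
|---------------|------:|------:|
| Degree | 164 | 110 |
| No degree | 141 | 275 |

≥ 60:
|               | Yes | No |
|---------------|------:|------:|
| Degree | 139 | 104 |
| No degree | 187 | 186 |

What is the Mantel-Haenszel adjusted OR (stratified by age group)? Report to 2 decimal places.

OR_MH = Σ(aᵢdᵢ/nᵢ) / Σ(bᵢcᵢ/nᵢ), where nᵢ is the stratum total.
Stratum 1 (< 40): n = 302; a·d/n = 102·65/302 = 21.9536; b·c/n = 125·10/302 = 4.1391
Stratum 2 (40–59): n = 690; a·d/n = 164·275/690 = 65.3623; b·c/n = 110·141/690 = 22.4783
Stratum 3 (≥ 60): n = 616; a·d/n = 139·186/616 = 41.9708; b·c/n = 104·187/616 = 31.5714
OR_MH = (21.9536 + 65.3623 + 41.9708) / (4.1391 + 22.4783 + 31.5714) = 129.2867 / 58.1888 = 2.22185

2.22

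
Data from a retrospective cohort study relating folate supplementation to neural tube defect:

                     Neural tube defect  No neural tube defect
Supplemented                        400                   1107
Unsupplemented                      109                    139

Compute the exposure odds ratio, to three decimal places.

0.461

Cells: a = 400, b = 1107, c = 109, d = 139.
OR = (a·d)/(b·c) = (400 × 139) / (1107 × 109) = 55600 / 120663 = 0.46079
Exposure is associated with lower odds of neural tube defect (OR = 0.46 < 1).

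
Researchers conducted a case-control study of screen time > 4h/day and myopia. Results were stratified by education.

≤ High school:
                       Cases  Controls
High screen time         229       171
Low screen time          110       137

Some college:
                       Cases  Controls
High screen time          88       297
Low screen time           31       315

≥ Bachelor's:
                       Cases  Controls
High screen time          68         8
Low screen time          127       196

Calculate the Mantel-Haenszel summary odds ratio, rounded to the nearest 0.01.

OR_MH = Σ(aᵢdᵢ/nᵢ) / Σ(bᵢcᵢ/nᵢ), where nᵢ is the stratum total.
Stratum 1 (≤ High school): n = 647; a·d/n = 229·137/647 = 48.4900; b·c/n = 171·110/647 = 29.0726
Stratum 2 (Some college): n = 731; a·d/n = 88·315/731 = 37.9207; b·c/n = 297·31/731 = 12.5951
Stratum 3 (≥ Bachelor's): n = 399; a·d/n = 68·196/399 = 33.4035; b·c/n = 8·127/399 = 2.5464
OR_MH = (48.4900 + 37.9207 + 33.4035) / (29.0726 + 12.5951 + 2.5464) = 119.8141 / 44.2141 = 2.70986

2.71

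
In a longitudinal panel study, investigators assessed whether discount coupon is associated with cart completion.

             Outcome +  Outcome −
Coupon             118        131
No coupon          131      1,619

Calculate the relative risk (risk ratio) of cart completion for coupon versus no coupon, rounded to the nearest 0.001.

6.331

Cells: a = 118, b = 131, c = 131, d = 1619.
Risk in exposed = 118/249 = 0.47390; risk in unexposed = 131/1750 = 0.07486.
RR = 0.47390 / 0.07486 = 6.33067
The risk among the exposed is 6.33 times that among the unexposed.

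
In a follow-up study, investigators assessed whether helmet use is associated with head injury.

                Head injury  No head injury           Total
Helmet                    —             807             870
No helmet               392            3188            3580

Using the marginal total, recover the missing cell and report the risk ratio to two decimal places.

0.66

The missing cell is in the exposed row: 870 − 807 = 63.
So a = 63, b = 807, c = 392, d = 3188.
RR = [a/(a+b)] / [c/(c+d)] = (63/870) / (392/3580) = 0.07241/0.10950 = 0.66133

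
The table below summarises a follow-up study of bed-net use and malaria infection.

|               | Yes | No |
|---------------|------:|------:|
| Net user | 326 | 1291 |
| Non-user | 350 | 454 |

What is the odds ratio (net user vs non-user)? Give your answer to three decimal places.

0.328

Cells: a = 326, b = 1291, c = 350, d = 454.
OR = (a·d)/(b·c) = (326 × 454) / (1291 × 350) = 148004 / 451850 = 0.32755
Exposure is associated with lower odds of malaria infection (OR = 0.33 < 1).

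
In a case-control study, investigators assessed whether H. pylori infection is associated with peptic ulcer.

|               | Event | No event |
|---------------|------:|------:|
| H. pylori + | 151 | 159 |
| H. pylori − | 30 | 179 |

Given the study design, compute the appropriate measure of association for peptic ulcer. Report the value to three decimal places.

5.666

Cells: a = 151, b = 159, c = 30, d = 179.
This is a case-control study: participants were sampled on outcome status, so risks in the source population cannot be estimated directly — relative risk is not valid here. The odds ratio is the appropriate measure.
OR = (a·d)/(b·c) = (151 × 179) / (159 × 30) = 27029 / 4770 = 5.66646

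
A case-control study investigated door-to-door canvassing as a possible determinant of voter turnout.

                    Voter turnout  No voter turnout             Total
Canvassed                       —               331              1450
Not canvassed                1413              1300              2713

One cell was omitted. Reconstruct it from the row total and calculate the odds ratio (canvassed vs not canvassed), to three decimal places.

The missing cell is in the exposed row: 1450 − 331 = 1119.
So a = 1119, b = 331, c = 1413, d = 1300.
OR = (a·d)/(b·c) = (1119 × 1300) / (331 × 1413) = 1454700 / 467703 = 3.11031

3.110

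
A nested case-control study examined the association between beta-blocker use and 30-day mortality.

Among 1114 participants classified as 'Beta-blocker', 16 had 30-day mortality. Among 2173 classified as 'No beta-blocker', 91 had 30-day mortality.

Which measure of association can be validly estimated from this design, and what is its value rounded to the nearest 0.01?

From the description: a = 16, b = 1098, c = 91, d = 2082.
This is a nested case-control study: participants were sampled on outcome status, so risks in the source population cannot be estimated directly — relative risk is not valid here. The odds ratio is the appropriate measure.
OR = (a·d)/(b·c) = (16 × 2082) / (1098 × 91) = 33312 / 99918 = 0.33339

0.33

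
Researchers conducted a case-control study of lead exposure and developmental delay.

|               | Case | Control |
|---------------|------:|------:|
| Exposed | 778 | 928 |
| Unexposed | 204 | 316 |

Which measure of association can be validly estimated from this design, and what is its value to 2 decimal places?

Cells: a = 778, b = 928, c = 204, d = 316.
This is a case-control study: participants were sampled on outcome status, so risks in the source population cannot be estimated directly — relative risk is not valid here. The odds ratio is the appropriate measure.
OR = (a·d)/(b·c) = (778 × 316) / (928 × 204) = 245848 / 189312 = 1.29864

1.30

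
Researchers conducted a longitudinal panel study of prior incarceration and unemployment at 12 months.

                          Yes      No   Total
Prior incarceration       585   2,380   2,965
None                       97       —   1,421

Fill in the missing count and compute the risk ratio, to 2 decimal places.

2.89

The missing cell is in the unexposed row: 1421 − 97 = 1324.
So a = 585, b = 2380, c = 97, d = 1324.
RR = [a/(a+b)] / [c/(c+d)] = (585/2965) / (97/1421) = 0.19730/0.06826 = 2.89037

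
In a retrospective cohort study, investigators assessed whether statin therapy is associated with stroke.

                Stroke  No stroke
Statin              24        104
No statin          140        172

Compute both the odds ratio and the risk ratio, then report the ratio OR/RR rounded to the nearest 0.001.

Cells: a = 24, b = 104, c = 140, d = 172.
OR = (24·172)/(104·140) = 4128/14560 = 0.28352
Risk in exposed = 24/128 = 0.18750; risk in unexposed = 140/312 = 0.44872; RR = 0.41786
OR/RR = 0.28352 / 0.41786 = 0.67850
The outcome is not rare, so the OR lies further from 1 than the RR.

0.679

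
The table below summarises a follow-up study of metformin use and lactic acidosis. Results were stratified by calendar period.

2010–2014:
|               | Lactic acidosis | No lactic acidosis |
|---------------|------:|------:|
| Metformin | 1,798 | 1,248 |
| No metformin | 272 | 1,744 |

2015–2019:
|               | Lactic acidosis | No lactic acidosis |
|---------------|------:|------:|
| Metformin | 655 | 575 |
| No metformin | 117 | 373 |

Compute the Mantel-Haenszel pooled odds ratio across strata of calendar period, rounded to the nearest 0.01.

OR_MH = Σ(aᵢdᵢ/nᵢ) / Σ(bᵢcᵢ/nᵢ), where nᵢ is the stratum total.
Stratum 1 (2010–2014): n = 5062; a·d/n = 1798·1744/5062 = 619.4611; b·c/n = 1248·272/5062 = 67.0597
Stratum 2 (2015–2019): n = 1720; a·d/n = 655·373/1720 = 142.0436; b·c/n = 575·117/1720 = 39.1134
OR_MH = (619.4611 + 142.0436) / (67.0597 + 39.1134) = 761.5047 / 106.1730 = 7.17230

7.17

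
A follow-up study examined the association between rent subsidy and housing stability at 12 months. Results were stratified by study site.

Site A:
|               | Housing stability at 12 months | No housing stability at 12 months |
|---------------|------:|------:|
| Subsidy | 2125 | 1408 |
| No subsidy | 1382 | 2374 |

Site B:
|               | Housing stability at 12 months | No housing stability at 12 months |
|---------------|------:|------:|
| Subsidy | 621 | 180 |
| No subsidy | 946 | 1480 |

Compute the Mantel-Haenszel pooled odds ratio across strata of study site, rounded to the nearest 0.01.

3.06

OR_MH = Σ(aᵢdᵢ/nᵢ) / Σ(bᵢcᵢ/nᵢ), where nᵢ is the stratum total.
Stratum 1 (Site A): n = 7289; a·d/n = 2125·2374/7289 = 692.1045; b·c/n = 1408·1382/7289 = 266.9579
Stratum 2 (Site B): n = 3227; a·d/n = 621·1480/3227 = 284.8094; b·c/n = 180·946/3227 = 52.7673
OR_MH = (692.1045 + 284.8094) / (266.9579 + 52.7673) = 976.9140 / 319.7252 = 3.05548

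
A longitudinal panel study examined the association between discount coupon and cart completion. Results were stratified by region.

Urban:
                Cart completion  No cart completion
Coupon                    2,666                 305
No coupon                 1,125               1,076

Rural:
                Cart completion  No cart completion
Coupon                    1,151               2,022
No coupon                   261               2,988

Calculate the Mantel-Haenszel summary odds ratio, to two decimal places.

7.34

OR_MH = Σ(aᵢdᵢ/nᵢ) / Σ(bᵢcᵢ/nᵢ), where nᵢ is the stratum total.
Stratum 1 (Urban): n = 5172; a·d/n = 2666·1076/5172 = 554.6435; b·c/n = 305·1125/5172 = 66.3428
Stratum 2 (Rural): n = 6422; a·d/n = 1151·2988/6422 = 535.5322; b·c/n = 2022·261/6422 = 82.1772
OR_MH = (554.6435 + 535.5322) / (66.3428 + 82.1772) = 1090.1757 / 148.5200 = 7.34026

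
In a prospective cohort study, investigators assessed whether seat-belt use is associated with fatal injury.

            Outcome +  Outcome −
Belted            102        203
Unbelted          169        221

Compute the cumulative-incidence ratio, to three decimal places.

Cells: a = 102, b = 203, c = 169, d = 221.
Risk in exposed = 102/305 = 0.33443; risk in unexposed = 169/390 = 0.43333.
RR = 0.33443 / 0.43333 = 0.77175
The risk is 23% lower among the exposed than among the unexposed.

0.772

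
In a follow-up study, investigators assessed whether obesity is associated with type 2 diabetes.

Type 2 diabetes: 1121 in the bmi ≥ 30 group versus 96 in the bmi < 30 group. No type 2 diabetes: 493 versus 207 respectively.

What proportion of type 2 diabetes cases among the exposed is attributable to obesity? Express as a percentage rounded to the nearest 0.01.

54.38

From the description: a = 1121, b = 493, c = 96, d = 207.
Risk in exposed = 1121/1614 = 0.69455; risk in unexposed = 96/303 = 0.31683.
RR = 0.69455/0.31683 = 2.19217
AR% = (RR − 1)/RR × 100 = (2.19217 − 1)/2.19217 × 100 = 54.3830%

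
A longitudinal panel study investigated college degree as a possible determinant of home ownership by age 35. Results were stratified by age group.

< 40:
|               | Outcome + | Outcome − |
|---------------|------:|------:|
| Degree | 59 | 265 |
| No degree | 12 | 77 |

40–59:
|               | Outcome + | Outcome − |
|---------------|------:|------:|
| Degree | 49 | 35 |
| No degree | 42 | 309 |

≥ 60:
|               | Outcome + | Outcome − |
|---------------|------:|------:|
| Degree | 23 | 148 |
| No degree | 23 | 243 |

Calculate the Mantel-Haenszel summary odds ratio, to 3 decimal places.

3.106

OR_MH = Σ(aᵢdᵢ/nᵢ) / Σ(bᵢcᵢ/nᵢ), where nᵢ is the stratum total.
Stratum 1 (< 40): n = 413; a·d/n = 59·77/413 = 11.0000; b·c/n = 265·12/413 = 7.6998
Stratum 2 (40–59): n = 435; a·d/n = 49·309/435 = 34.8069; b·c/n = 35·42/435 = 3.3793
Stratum 3 (≥ 60): n = 437; a·d/n = 23·243/437 = 12.7895; b·c/n = 148·23/437 = 7.7895
OR_MH = (11.0000 + 34.8069 + 12.7895) / (7.6998 + 3.3793 + 7.7895) = 58.5964 / 18.8685 = 3.10551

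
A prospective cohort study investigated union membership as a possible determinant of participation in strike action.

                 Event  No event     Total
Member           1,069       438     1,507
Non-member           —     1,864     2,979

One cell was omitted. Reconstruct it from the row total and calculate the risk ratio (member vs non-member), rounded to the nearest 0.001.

1.895

The missing cell is in the unexposed row: 2979 − 1864 = 1115.
So a = 1069, b = 438, c = 1115, d = 1864.
RR = [a/(a+b)] / [c/(c+d)] = (1069/1507) / (1115/2979) = 0.70936/0.37429 = 1.89522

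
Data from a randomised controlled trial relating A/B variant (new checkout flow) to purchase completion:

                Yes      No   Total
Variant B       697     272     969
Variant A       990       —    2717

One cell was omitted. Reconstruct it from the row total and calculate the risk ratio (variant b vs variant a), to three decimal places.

1.974

The missing cell is in the unexposed row: 2717 − 990 = 1727.
So a = 697, b = 272, c = 990, d = 1727.
RR = [a/(a+b)] / [c/(c+d)] = (697/969) / (990/2717) = 0.71930/0.36437 = 1.97407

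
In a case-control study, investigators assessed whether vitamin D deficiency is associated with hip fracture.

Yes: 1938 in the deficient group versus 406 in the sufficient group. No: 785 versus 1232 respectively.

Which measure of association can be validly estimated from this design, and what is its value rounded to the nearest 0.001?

From the description: a = 1938, b = 785, c = 406, d = 1232.
This is a case-control study: participants were sampled on outcome status, so risks in the source population cannot be estimated directly — relative risk is not valid here. The odds ratio is the appropriate measure.
OR = (a·d)/(b·c) = (1938 × 1232) / (785 × 406) = 2387616 / 318710 = 7.49150

7.492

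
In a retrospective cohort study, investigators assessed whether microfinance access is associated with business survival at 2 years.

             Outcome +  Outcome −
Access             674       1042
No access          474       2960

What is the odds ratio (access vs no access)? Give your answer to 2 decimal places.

4.04

Cells: a = 674, b = 1042, c = 474, d = 2960.
OR = (a·d)/(b·c) = (674 × 2960) / (1042 × 474) = 1995040 / 493908 = 4.03929
The odds of business survival at 2 years are about 4.04 times as high in the access group.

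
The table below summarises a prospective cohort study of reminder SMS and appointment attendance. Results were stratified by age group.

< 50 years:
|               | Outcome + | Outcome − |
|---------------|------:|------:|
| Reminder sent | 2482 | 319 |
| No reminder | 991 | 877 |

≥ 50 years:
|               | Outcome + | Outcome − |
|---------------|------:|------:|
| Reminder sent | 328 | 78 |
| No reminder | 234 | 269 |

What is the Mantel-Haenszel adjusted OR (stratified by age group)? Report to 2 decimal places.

OR_MH = Σ(aᵢdᵢ/nᵢ) / Σ(bᵢcᵢ/nᵢ), where nᵢ is the stratum total.
Stratum 1 (< 50 years): n = 4669; a·d/n = 2482·877/4669 = 466.2056; b·c/n = 319·991/4669 = 67.7081
Stratum 2 (≥ 50 years): n = 909; a·d/n = 328·269/909 = 97.0649; b·c/n = 78·234/909 = 20.0792
OR_MH = (466.2056 + 97.0649) / (67.7081 + 20.0792) = 563.2705 / 87.7873 = 6.41631

6.42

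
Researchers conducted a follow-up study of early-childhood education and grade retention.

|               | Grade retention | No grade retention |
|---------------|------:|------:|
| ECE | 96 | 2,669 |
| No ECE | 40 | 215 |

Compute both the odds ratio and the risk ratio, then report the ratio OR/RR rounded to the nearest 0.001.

Cells: a = 96, b = 2669, c = 40, d = 215.
OR = (96·215)/(2669·40) = 20640/106760 = 0.19333
Risk in exposed = 96/2765 = 0.03472; risk in unexposed = 40/255 = 0.15686; RR = 0.22134
OR/RR = 0.19333 / 0.22134 = 0.87346
The outcome is not rare, so the OR lies further from 1 than the RR.

0.873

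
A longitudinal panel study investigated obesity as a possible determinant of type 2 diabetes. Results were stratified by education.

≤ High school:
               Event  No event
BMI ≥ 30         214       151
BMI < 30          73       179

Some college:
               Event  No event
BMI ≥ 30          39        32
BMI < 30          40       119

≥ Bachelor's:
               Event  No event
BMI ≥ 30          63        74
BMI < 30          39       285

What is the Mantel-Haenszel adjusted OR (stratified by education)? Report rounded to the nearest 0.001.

OR_MH = Σ(aᵢdᵢ/nᵢ) / Σ(bᵢcᵢ/nᵢ), where nᵢ is the stratum total.
Stratum 1 (≤ High school): n = 617; a·d/n = 214·179/617 = 62.0843; b·c/n = 151·73/617 = 17.8655
Stratum 2 (Some college): n = 230; a·d/n = 39·119/230 = 20.1783; b·c/n = 32·40/230 = 5.5652
Stratum 3 (≥ Bachelor's): n = 461; a·d/n = 63·285/461 = 38.9479; b·c/n = 74·39/461 = 6.2603
OR_MH = (62.0843 + 20.1783 + 38.9479) / (17.8655 + 5.5652 + 6.2603) = 121.2105 / 29.6910 = 4.08240

4.082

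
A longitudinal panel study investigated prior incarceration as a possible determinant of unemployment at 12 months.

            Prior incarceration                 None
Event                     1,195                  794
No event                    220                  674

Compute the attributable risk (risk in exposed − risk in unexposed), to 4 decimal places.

0.3037

Reading the table with exposure as columns: a = 1195 (Prior incarceration, case), b = 220 (Prior incarceration, non-case), c = 794 (None, case), d = 674.
Risk in exposed = 1195/1415 = 0.844523; risk in unexposed = 794/1468 = 0.540872.
Risk difference = 0.844523 − 0.540872 = 0.303651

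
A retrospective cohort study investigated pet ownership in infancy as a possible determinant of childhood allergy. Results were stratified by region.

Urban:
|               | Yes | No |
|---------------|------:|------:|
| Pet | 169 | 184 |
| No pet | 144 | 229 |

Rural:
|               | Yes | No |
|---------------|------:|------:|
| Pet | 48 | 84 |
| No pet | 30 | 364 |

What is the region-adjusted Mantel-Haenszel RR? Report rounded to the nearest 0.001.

RR_MH = Σ(aᵢ·n₀ᵢ/nᵢ) / Σ(cᵢ·n₁ᵢ/nᵢ), with n₁ᵢ = aᵢ+bᵢ (exposed), n₀ᵢ = cᵢ+dᵢ (unexposed), nᵢ = n₁ᵢ+n₀ᵢ.
Stratum 1 (Urban): n₁ = 353, n₀ = 373, n = 726; a·n₀/n = 169·373/726 = 86.8278; c·n₁/n = 144·353/726 = 70.0165
Stratum 2 (Rural): n₁ = 132, n₀ = 394, n = 526; a·n₀/n = 48·394/526 = 35.9544; c·n₁/n = 30·132/526 = 7.5285
RR_MH = (86.8278 + 35.9544) / (70.0165 + 7.5285) = 122.7822 / 77.5450 = 1.58337

1.583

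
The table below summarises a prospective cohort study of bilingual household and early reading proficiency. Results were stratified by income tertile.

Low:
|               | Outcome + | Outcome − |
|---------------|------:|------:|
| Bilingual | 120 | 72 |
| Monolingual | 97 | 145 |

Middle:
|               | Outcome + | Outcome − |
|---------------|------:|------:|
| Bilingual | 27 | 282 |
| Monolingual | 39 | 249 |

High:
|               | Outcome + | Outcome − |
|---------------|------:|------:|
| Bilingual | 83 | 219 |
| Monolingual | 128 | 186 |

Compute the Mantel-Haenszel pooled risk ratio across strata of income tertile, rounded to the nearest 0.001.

RR_MH = Σ(aᵢ·n₀ᵢ/nᵢ) / Σ(cᵢ·n₁ᵢ/nᵢ), with n₁ᵢ = aᵢ+bᵢ (exposed), n₀ᵢ = cᵢ+dᵢ (unexposed), nᵢ = n₁ᵢ+n₀ᵢ.
Stratum 1 (Low): n₁ = 192, n₀ = 242, n = 434; a·n₀/n = 120·242/434 = 66.9124; c·n₁/n = 97·192/434 = 42.9124
Stratum 2 (Middle): n₁ = 309, n₀ = 288, n = 597; a·n₀/n = 27·288/597 = 13.0251; c·n₁/n = 39·309/597 = 20.1859
Stratum 3 (High): n₁ = 302, n₀ = 314, n = 616; a·n₀/n = 83·314/616 = 42.3084; c·n₁/n = 128·302/616 = 62.7532
RR_MH = (66.9124 + 13.0251 + 42.3084) / (42.9124 + 20.1859 + 62.7532) = 122.2460 / 125.8516 = 0.97135

0.971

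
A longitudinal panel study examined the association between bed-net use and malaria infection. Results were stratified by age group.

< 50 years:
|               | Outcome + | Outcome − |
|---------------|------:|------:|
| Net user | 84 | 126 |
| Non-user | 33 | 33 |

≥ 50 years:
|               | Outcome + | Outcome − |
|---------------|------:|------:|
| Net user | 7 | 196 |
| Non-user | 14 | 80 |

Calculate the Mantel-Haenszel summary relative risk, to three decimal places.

RR_MH = Σ(aᵢ·n₀ᵢ/nᵢ) / Σ(cᵢ·n₁ᵢ/nᵢ), with n₁ᵢ = aᵢ+bᵢ (exposed), n₀ᵢ = cᵢ+dᵢ (unexposed), nᵢ = n₁ᵢ+n₀ᵢ.
Stratum 1 (< 50 years): n₁ = 210, n₀ = 66, n = 276; a·n₀/n = 84·66/276 = 20.0870; c·n₁/n = 33·210/276 = 25.1087
Stratum 2 (≥ 50 years): n₁ = 203, n₀ = 94, n = 297; a·n₀/n = 7·94/297 = 2.2155; c·n₁/n = 14·203/297 = 9.5690
RR_MH = (20.0870 + 2.2155) / (25.1087 + 9.5690) = 22.3024 / 34.6777 = 0.64313

0.643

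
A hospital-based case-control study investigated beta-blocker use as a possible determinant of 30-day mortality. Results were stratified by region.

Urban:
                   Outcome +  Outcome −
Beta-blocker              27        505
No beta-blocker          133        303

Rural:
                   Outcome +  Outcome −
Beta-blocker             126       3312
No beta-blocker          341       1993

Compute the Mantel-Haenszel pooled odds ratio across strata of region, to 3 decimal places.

0.196

OR_MH = Σ(aᵢdᵢ/nᵢ) / Σ(bᵢcᵢ/nᵢ), where nᵢ is the stratum total.
Stratum 1 (Urban): n = 968; a·d/n = 27·303/968 = 8.4514; b·c/n = 505·133/968 = 69.3853
Stratum 2 (Rural): n = 5772; a·d/n = 126·1993/5772 = 43.5062; b·c/n = 3312·341/5772 = 195.6674
OR_MH = (8.4514 + 43.5062) / (69.3853 + 195.6674) = 51.9577 / 265.0527 = 0.19603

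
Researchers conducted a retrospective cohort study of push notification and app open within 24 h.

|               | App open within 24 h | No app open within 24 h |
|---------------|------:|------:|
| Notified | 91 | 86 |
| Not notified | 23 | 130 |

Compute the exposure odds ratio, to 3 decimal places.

5.981

Cells: a = 91, b = 86, c = 23, d = 130.
OR = (a·d)/(b·c) = (91 × 130) / (86 × 23) = 11830 / 1978 = 5.98079
The odds of app open within 24 h are about 5.98 times as high in the notified group.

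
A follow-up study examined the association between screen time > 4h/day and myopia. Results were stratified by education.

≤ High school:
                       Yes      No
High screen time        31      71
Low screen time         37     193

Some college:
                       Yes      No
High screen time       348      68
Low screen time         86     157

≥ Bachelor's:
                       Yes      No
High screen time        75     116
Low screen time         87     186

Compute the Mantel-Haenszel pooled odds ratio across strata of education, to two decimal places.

3.40

OR_MH = Σ(aᵢdᵢ/nᵢ) / Σ(bᵢcᵢ/nᵢ), where nᵢ is the stratum total.
Stratum 1 (≤ High school): n = 332; a·d/n = 31·193/332 = 18.0211; b·c/n = 71·37/332 = 7.9127
Stratum 2 (Some college): n = 659; a·d/n = 348·157/659 = 82.9074; b·c/n = 68·86/659 = 8.8741
Stratum 3 (≥ Bachelor's): n = 464; a·d/n = 75·186/464 = 30.0647; b·c/n = 116·87/464 = 21.7500
OR_MH = (18.0211 + 82.9074 + 30.0647) / (7.9127 + 8.8741 + 21.7500) = 130.9932 / 38.5367 = 3.39918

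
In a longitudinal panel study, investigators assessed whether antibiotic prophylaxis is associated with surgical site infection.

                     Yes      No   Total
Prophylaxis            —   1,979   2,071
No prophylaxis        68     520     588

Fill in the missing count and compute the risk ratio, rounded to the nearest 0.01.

The missing cell is in the exposed row: 2071 − 1979 = 92.
So a = 92, b = 1979, c = 68, d = 520.
RR = [a/(a+b)] / [c/(c+d)] = (92/2071) / (68/588) = 0.04442/0.11565 = 0.38413

0.38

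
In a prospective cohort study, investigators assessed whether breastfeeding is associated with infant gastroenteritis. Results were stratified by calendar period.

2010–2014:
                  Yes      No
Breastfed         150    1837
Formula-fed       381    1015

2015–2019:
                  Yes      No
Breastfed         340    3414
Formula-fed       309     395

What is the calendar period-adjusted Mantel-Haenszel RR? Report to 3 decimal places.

0.239

RR_MH = Σ(aᵢ·n₀ᵢ/nᵢ) / Σ(cᵢ·n₁ᵢ/nᵢ), with n₁ᵢ = aᵢ+bᵢ (exposed), n₀ᵢ = cᵢ+dᵢ (unexposed), nᵢ = n₁ᵢ+n₀ᵢ.
Stratum 1 (2010–2014): n₁ = 1987, n₀ = 1396, n = 3383; a·n₀/n = 150·1396/3383 = 61.8977; c·n₁/n = 381·1987/3383 = 223.7798
Stratum 2 (2015–2019): n₁ = 3754, n₀ = 704, n = 4458; a·n₀/n = 340·704/4458 = 53.6922; c·n₁/n = 309·3754/4458 = 260.2032
RR_MH = (61.8977 + 53.6922) / (223.7798 + 260.2032) = 115.5900 / 483.9830 = 0.23883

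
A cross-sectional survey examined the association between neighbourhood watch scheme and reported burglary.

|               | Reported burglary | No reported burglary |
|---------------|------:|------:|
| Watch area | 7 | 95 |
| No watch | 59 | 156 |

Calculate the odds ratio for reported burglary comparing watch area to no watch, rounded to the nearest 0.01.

Cells: a = 7, b = 95, c = 59, d = 156.
OR = (a·d)/(b·c) = (7 × 156) / (95 × 59) = 1092 / 5605 = 0.19483
Exposure is associated with lower odds of reported burglary (OR = 0.19 < 1).

0.19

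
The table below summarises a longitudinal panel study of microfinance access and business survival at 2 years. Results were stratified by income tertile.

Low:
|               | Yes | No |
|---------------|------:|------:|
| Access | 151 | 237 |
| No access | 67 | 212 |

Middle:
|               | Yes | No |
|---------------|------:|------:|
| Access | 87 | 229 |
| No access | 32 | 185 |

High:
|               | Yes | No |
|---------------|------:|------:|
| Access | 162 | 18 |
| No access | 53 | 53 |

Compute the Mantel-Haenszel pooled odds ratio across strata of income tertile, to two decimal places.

OR_MH = Σ(aᵢdᵢ/nᵢ) / Σ(bᵢcᵢ/nᵢ), where nᵢ is the stratum total.
Stratum 1 (Low): n = 667; a·d/n = 151·212/667 = 47.9940; b·c/n = 237·67/667 = 23.8066
Stratum 2 (Middle): n = 533; a·d/n = 87·185/533 = 30.1970; b·c/n = 229·32/533 = 13.7486
Stratum 3 (High): n = 286; a·d/n = 162·53/286 = 30.0210; b·c/n = 18·53/286 = 3.3357
OR_MH = (47.9940 + 30.1970 + 30.0210) / (23.8066 + 13.7486 + 3.3357) = 108.2120 / 40.8909 = 2.64636

2.65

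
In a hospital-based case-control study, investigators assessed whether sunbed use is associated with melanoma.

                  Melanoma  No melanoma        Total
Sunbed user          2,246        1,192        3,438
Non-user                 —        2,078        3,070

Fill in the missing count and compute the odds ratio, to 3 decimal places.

3.947

The missing cell is in the unexposed row: 3070 − 2078 = 992.
So a = 2246, b = 1192, c = 992, d = 2078.
OR = (a·d)/(b·c) = (2246 × 2078) / (1192 × 992) = 4667188 / 1182464 = 3.94700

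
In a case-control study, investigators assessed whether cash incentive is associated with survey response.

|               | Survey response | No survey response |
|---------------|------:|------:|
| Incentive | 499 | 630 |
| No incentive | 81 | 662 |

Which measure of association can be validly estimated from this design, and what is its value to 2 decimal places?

Cells: a = 499, b = 630, c = 81, d = 662.
This is a case-control study: participants were sampled on outcome status, so risks in the source population cannot be estimated directly — relative risk is not valid here. The odds ratio is the appropriate measure.
OR = (a·d)/(b·c) = (499 × 662) / (630 × 81) = 330338 / 51030 = 6.47341

6.47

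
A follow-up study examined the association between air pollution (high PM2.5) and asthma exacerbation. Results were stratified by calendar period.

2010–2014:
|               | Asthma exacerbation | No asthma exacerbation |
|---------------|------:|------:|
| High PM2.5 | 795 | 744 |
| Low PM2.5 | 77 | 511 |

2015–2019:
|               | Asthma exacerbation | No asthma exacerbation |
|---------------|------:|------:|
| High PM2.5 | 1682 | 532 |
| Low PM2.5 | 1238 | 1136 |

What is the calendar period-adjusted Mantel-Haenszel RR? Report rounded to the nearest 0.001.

RR_MH = Σ(aᵢ·n₀ᵢ/nᵢ) / Σ(cᵢ·n₁ᵢ/nᵢ), with n₁ᵢ = aᵢ+bᵢ (exposed), n₀ᵢ = cᵢ+dᵢ (unexposed), nᵢ = n₁ᵢ+n₀ᵢ.
Stratum 1 (2010–2014): n₁ = 1539, n₀ = 588, n = 2127; a·n₀/n = 795·588/2127 = 219.7743; c·n₁/n = 77·1539/2127 = 55.7137
Stratum 2 (2015–2019): n₁ = 2214, n₀ = 2374, n = 4588; a·n₀/n = 1682·2374/4588 = 870.3287; c·n₁/n = 1238·2214/4588 = 597.4133
RR_MH = (219.7743 + 870.3287) / (55.7137 + 597.4133) = 1090.1030 / 653.1269 = 1.66905

1.669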